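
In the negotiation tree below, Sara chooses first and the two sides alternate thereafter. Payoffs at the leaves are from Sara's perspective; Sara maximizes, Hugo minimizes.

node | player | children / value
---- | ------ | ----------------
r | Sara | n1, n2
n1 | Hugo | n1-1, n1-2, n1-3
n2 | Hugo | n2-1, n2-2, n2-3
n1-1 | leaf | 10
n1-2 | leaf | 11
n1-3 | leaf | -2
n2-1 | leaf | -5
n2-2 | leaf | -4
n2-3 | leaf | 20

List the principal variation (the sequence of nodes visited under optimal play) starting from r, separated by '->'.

r -> n1 -> n1-3

n1 (Hugo): min(10, 11, -2) = -2
n2 (Hugo): min(-5, -4, 20) = -5
r (Sara): max(-2, -5) = -2
At r, Sara picks n1 (highest: -2).
At n1, Hugo picks n1-3 (lowest: -2).
Terminal value -2.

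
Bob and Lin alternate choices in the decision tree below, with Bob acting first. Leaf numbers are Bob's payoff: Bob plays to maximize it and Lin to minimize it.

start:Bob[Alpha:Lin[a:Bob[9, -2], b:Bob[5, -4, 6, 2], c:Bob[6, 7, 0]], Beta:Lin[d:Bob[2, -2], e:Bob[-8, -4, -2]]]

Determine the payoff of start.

a (Bob): max(9, -2) = 9
b (Bob): max(5, -4, 6, 2) = 6
c (Bob): max(6, 7, 0) = 7
Alpha (Lin): min(9, 6, 7) = 6
d (Bob): max(2, -2) = 2
e (Bob): max(-8, -4, -2) = -2
Beta (Lin): min(2, -2) = -2
start (Bob): max(6, -2) = 6

6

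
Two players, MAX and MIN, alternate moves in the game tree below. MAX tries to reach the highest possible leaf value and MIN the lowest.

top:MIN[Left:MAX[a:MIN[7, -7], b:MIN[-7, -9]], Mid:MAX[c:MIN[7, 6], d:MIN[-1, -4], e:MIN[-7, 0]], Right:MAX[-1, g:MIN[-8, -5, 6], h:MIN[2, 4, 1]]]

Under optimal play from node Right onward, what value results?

g (MIN): min(-8, -5, 6) = -8
h (MIN): min(2, 4, 1) = 1
Right (MAX): max(-1, -8, 1) = 1

1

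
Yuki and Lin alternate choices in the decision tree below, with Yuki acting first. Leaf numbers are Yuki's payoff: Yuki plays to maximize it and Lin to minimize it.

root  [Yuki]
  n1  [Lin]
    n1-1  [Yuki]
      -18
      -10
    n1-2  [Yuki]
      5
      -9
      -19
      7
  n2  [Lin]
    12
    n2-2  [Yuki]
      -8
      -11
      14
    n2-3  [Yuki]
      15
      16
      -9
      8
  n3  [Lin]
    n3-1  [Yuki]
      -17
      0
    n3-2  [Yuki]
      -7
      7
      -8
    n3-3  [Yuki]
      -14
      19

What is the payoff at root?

12

n1-1 (Yuki): max(-18, -10) = -10
n1-2 (Yuki): max(5, -9, -19, 7) = 7
n1 (Lin): min(-10, 7) = -10
n2-2 (Yuki): max(-8, -11, 14) = 14
n2-3 (Yuki): max(15, 16, -9, 8) = 16
n2 (Lin): min(12, 14, 16) = 12
n3-1 (Yuki): max(-17, 0) = 0
n3-2 (Yuki): max(-7, 7, -8) = 7
n3-3 (Yuki): max(-14, 19) = 19
n3 (Lin): min(0, 7, 19) = 0
root (Yuki): max(-10, 12, 0) = 12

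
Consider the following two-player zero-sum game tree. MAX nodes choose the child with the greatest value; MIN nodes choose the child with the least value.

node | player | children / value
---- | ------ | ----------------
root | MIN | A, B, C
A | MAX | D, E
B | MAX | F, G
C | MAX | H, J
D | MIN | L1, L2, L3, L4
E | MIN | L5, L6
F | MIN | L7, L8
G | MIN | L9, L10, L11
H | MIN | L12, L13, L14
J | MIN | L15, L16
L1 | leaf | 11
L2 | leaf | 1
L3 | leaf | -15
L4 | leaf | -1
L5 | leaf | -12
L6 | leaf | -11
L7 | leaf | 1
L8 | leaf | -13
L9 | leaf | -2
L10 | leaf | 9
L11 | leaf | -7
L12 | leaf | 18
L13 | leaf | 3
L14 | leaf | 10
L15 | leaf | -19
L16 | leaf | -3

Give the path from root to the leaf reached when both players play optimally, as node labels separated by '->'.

root -> A -> E -> L5

D (MIN): min(11, 1, -15, -1) = -15
E (MIN): min(-12, -11) = -12
A (MAX): max(-15, -12) = -12
F (MIN): min(1, -13) = -13
G (MIN): min(-2, 9, -7) = -7
B (MAX): max(-13, -7) = -7
H (MIN): min(18, 3, 10) = 3
J (MIN): min(-19, -3) = -19
C (MAX): max(3, -19) = 3
root (MIN): min(-12, -7, 3) = -12
At root, MIN picks A (lowest: -12).
At A, MAX picks E (highest: -12).
At E, MIN picks L5 (lowest: -12).
Terminal value -12.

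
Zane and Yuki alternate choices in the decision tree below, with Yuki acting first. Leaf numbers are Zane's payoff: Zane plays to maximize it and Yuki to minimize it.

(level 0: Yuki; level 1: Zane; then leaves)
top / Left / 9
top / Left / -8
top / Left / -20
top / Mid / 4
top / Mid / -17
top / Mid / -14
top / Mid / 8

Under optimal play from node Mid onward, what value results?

8

Mid (Zane): max(4, -17, -14, 8) = 8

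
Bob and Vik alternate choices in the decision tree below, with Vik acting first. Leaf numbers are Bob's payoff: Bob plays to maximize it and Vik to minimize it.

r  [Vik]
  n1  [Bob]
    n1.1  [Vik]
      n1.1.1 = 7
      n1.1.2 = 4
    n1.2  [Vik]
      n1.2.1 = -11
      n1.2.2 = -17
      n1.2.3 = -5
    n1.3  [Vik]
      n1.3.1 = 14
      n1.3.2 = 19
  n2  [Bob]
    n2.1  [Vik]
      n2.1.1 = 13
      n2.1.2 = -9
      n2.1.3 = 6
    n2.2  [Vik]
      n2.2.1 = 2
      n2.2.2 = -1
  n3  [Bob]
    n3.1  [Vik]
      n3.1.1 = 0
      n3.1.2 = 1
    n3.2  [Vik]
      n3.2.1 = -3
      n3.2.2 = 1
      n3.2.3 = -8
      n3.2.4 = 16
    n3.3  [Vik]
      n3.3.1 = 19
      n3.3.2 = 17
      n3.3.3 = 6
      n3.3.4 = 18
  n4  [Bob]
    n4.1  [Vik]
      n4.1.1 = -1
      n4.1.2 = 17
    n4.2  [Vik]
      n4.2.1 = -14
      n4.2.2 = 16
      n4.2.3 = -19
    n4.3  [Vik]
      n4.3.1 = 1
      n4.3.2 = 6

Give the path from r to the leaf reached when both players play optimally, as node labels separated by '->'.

n1.1 (Vik): min(7, 4) = 4
n1.2 (Vik): min(-11, -17, -5) = -17
n1.3 (Vik): min(14, 19) = 14
n1 (Bob): max(4, -17, 14) = 14
n2.1 (Vik): min(13, -9, 6) = -9
n2.2 (Vik): min(2, -1) = -1
n2 (Bob): max(-9, -1) = -1
n3.1 (Vik): min(0, 1) = 0
n3.2 (Vik): min(-3, 1, -8, 16) = -8
n3.3 (Vik): min(19, 17, 6, 18) = 6
n3 (Bob): max(0, -8, 6) = 6
n4.1 (Vik): min(-1, 17) = -1
n4.2 (Vik): min(-14, 16, -19) = -19
n4.3 (Vik): min(1, 6) = 1
n4 (Bob): max(-1, -19, 1) = 1
r (Vik): min(14, -1, 6, 1) = -1
At r, Vik picks n2 (lowest: -1).
At n2, Bob picks n2.2 (highest: -1).
At n2.2, Vik picks n2.2.2 (lowest: -1).
Terminal value -1.

r -> n2 -> n2.2 -> n2.2.2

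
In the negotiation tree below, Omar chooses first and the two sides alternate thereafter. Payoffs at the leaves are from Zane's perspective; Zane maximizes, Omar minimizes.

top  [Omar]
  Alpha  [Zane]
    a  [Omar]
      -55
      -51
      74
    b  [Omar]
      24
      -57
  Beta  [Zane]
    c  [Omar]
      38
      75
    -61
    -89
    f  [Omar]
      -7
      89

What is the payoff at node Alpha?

a (Omar): min(-55, -51, 74) = -55
b (Omar): min(24, -57) = -57
Alpha (Zane): max(-55, -57) = -55

-55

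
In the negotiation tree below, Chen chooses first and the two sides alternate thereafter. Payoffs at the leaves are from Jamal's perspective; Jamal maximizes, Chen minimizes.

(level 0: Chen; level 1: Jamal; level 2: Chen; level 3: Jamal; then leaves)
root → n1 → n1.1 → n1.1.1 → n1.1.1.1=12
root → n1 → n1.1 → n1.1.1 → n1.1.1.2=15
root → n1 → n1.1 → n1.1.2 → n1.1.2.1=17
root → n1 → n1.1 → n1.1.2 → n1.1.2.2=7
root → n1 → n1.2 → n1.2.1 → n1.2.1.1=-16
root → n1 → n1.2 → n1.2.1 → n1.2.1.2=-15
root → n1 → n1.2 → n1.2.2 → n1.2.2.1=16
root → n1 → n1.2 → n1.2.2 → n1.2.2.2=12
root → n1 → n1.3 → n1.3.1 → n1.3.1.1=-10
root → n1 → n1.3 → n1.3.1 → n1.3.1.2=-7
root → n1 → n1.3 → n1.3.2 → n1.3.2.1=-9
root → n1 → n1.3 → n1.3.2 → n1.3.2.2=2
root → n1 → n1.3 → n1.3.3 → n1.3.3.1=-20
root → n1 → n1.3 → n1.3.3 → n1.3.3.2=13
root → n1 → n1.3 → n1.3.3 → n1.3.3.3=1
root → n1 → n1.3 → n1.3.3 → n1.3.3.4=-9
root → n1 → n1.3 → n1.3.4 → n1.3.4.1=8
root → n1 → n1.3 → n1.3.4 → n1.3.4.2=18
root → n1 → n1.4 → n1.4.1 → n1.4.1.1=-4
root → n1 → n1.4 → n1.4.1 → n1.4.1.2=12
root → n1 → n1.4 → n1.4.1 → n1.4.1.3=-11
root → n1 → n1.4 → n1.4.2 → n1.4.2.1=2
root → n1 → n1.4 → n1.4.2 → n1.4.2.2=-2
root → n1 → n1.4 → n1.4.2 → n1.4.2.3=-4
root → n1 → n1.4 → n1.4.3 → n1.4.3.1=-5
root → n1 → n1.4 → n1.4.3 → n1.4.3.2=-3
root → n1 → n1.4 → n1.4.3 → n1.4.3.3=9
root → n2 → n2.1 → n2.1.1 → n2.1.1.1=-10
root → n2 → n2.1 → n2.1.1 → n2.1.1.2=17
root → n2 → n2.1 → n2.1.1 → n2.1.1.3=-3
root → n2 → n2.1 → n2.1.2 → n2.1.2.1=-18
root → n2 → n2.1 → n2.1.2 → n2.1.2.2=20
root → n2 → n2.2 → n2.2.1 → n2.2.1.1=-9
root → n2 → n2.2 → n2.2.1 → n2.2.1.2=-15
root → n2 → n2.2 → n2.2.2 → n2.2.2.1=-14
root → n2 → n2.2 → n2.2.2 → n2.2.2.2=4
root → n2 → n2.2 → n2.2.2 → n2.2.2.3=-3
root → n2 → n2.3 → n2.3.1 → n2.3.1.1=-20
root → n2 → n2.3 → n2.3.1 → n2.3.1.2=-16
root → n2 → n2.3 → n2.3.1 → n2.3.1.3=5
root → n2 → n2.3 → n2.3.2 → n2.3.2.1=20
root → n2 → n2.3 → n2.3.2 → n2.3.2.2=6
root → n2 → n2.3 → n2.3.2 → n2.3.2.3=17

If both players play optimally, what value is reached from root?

n1.1.1 (Jamal): max(12, 15) = 15
n1.1.2 (Jamal): max(17, 7) = 17
n1.1 (Chen): min(15, 17) = 15
n1.2.1 (Jamal): max(-16, -15) = -15
n1.2.2 (Jamal): max(16, 12) = 16
n1.2 (Chen): min(-15, 16) = -15
n1.3.1 (Jamal): max(-10, -7) = -7
n1.3.2 (Jamal): max(-9, 2) = 2
n1.3.3 (Jamal): max(-20, 13, 1, -9) = 13
n1.3.4 (Jamal): max(8, 18) = 18
n1.3 (Chen): min(-7, 2, 13, 18) = -7
n1.4.1 (Jamal): max(-4, 12, -11) = 12
n1.4.2 (Jamal): max(2, -2, -4) = 2
n1.4.3 (Jamal): max(-5, -3, 9) = 9
n1.4 (Chen): min(12, 2, 9) = 2
n1 (Jamal): max(15, -15, -7, 2) = 15
n2.1.1 (Jamal): max(-10, 17, -3) = 17
n2.1.2 (Jamal): max(-18, 20) = 20
n2.1 (Chen): min(17, 20) = 17
n2.2.1 (Jamal): max(-9, -15) = -9
n2.2.2 (Jamal): max(-14, 4, -3) = 4
n2.2 (Chen): min(-9, 4) = -9
n2.3.1 (Jamal): max(-20, -16, 5) = 5
n2.3.2 (Jamal): max(20, 6, 17) = 20
n2.3 (Chen): min(5, 20) = 5
n2 (Jamal): max(17, -9, 5) = 17
root (Chen): min(15, 17) = 15

15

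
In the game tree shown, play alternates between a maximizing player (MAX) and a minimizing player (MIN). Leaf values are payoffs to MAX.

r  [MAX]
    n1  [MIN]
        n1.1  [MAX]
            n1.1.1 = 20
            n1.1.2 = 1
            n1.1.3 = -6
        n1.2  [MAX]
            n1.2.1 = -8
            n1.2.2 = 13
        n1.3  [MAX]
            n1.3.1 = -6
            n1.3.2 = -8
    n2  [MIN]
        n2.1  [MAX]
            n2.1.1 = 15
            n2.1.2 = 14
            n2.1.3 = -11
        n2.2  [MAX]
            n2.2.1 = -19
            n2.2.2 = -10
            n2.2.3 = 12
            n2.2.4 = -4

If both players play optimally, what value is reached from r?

12

n1.1 (MAX): max(20, 1, -6) = 20
n1.2 (MAX): max(-8, 13) = 13
n1.3 (MAX): max(-6, -8) = -6
n1 (MIN): min(20, 13, -6) = -6
n2.1 (MAX): max(15, 14, -11) = 15
n2.2 (MAX): max(-19, -10, 12, -4) = 12
n2 (MIN): min(15, 12) = 12
r (MAX): max(-6, 12) = 12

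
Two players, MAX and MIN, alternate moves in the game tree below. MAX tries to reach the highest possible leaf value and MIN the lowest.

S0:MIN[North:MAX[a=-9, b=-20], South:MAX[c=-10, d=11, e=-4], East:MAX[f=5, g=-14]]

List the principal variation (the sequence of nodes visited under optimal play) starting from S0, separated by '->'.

S0 -> North -> a

North (MAX): max(-9, -20) = -9
South (MAX): max(-10, 11, -4) = 11
East (MAX): max(5, -14) = 5
S0 (MIN): min(-9, 11, 5) = -9
At S0, MIN picks North (lowest: -9).
At North, MAX picks a (highest: -9).
Terminal value -9.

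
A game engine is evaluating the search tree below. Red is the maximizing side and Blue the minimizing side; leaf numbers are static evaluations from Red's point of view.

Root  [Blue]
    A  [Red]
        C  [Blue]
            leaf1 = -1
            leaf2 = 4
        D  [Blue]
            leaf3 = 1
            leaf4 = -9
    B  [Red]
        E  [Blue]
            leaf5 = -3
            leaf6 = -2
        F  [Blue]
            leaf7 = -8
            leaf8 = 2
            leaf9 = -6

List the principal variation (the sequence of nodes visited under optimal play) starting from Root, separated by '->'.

Root -> B -> E -> leaf5

C (Blue): min(-1, 4) = -1
D (Blue): min(1, -9) = -9
A (Red): max(-1, -9) = -1
E (Blue): min(-3, -2) = -3
F (Blue): min(-8, 2, -6) = -8
B (Red): max(-3, -8) = -3
Root (Blue): min(-1, -3) = -3
At Root, Blue picks B (lowest: -3).
At B, Red picks E (highest: -3).
At E, Blue picks leaf5 (lowest: -3).
Terminal value -3.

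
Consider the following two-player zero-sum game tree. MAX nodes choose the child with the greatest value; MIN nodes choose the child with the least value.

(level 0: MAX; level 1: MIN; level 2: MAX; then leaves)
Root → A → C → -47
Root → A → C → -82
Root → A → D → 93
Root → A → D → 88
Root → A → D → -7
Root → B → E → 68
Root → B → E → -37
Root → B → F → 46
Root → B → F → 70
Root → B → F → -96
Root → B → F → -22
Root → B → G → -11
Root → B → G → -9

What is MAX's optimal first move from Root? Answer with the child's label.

C (MAX): max(-47, -82) = -47
D (MAX): max(93, 88, -7) = 93
A (MIN): min(-47, 93) = -47
E (MAX): max(68, -37) = 68
F (MAX): max(46, 70, -96, -22) = 70
G (MAX): max(-11, -9) = -9
B (MIN): min(68, 70, -9) = -9
Root (MAX): max(-47, -9) = -9
MAX at Root wants the highest of {A=-47, B=-9}, so chooses B.

B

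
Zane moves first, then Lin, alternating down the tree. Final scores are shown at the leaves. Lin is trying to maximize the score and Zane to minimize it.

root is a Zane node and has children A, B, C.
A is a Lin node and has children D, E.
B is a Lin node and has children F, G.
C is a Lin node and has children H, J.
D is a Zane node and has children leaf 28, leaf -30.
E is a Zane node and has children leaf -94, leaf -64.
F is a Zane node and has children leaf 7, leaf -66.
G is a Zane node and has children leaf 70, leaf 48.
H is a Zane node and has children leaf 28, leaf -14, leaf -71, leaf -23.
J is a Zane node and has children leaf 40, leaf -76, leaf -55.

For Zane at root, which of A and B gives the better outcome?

A

D (Zane): min(28, -30) = -30
E (Zane): min(-94, -64) = -94
A (Lin): max(-30, -94) = -30
F (Zane): min(7, -66) = -66
G (Zane): min(70, 48) = 48
B (Lin): max(-66, 48) = 48
Zane prefers the lower value; A=-30, B=48. A is better since -30 < 48.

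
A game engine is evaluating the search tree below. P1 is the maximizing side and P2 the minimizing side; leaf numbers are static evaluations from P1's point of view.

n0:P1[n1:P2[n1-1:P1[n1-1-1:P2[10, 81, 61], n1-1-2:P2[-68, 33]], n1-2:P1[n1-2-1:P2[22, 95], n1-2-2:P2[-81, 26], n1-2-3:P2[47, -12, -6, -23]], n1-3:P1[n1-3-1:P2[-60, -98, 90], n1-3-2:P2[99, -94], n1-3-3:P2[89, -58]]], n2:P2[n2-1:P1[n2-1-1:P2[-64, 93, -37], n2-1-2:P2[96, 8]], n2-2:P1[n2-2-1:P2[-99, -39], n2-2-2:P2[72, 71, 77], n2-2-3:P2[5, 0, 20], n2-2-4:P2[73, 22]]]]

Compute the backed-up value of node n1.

-58

n1-1-1 (P2): min(10, 81, 61) = 10
n1-1-2 (P2): min(-68, 33) = -68
n1-1 (P1): max(10, -68) = 10
n1-2-1 (P2): min(22, 95) = 22
n1-2-2 (P2): min(-81, 26) = -81
n1-2-3 (P2): min(47, -12, -6, -23) = -23
n1-2 (P1): max(22, -81, -23) = 22
n1-3-1 (P2): min(-60, -98, 90) = -98
n1-3-2 (P2): min(99, -94) = -94
n1-3-3 (P2): min(89, -58) = -58
n1-3 (P1): max(-98, -94, -58) = -58
n1 (P2): min(10, 22, -58) = -58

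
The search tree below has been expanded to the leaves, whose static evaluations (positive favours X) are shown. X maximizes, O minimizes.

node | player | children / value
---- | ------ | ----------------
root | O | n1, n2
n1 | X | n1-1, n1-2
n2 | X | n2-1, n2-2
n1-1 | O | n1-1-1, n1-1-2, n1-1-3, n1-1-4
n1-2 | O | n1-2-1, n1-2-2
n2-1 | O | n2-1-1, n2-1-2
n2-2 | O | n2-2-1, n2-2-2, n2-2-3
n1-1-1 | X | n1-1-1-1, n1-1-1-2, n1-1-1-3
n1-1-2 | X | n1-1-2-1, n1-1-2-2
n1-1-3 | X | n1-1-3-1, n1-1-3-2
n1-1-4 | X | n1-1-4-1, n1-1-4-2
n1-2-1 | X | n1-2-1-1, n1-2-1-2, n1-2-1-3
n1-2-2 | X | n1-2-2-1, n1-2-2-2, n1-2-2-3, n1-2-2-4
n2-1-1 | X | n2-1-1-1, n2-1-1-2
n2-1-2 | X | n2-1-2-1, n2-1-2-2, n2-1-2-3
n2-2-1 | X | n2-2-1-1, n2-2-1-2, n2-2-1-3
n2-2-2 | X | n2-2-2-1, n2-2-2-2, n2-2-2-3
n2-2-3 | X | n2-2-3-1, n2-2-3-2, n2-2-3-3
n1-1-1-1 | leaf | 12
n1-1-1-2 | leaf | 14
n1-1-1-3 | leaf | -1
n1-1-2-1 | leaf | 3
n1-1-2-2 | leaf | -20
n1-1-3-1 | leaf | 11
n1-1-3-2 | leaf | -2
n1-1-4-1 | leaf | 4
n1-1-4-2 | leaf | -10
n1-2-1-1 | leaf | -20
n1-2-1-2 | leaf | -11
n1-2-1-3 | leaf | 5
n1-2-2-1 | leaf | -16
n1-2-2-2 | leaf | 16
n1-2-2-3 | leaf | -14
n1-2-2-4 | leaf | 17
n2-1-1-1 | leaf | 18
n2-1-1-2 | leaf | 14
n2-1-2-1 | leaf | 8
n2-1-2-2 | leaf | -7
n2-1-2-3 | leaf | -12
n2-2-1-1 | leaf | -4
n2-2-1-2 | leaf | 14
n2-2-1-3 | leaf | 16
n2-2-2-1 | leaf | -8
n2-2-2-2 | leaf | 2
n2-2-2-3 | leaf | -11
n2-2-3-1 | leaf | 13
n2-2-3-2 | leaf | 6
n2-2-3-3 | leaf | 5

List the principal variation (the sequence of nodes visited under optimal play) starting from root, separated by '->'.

n1-1-1 (X): max(12, 14, -1) = 14
n1-1-2 (X): max(3, -20) = 3
n1-1-3 (X): max(11, -2) = 11
n1-1-4 (X): max(4, -10) = 4
n1-1 (O): min(14, 3, 11, 4) = 3
n1-2-1 (X): max(-20, -11, 5) = 5
n1-2-2 (X): max(-16, 16, -14, 17) = 17
n1-2 (O): min(5, 17) = 5
n1 (X): max(3, 5) = 5
n2-1-1 (X): max(18, 14) = 18
n2-1-2 (X): max(8, -7, -12) = 8
n2-1 (O): min(18, 8) = 8
n2-2-1 (X): max(-4, 14, 16) = 16
n2-2-2 (X): max(-8, 2, -11) = 2
n2-2-3 (X): max(13, 6, 5) = 13
n2-2 (O): min(16, 2, 13) = 2
n2 (X): max(8, 2) = 8
root (O): min(5, 8) = 5
At root, O picks n1 (lowest: 5).
At n1, X picks n1-2 (highest: 5).
At n1-2, O picks n1-2-1 (lowest: 5).
At n1-2-1, X picks n1-2-1-3 (highest: 5).
Terminal value 5.

root -> n1 -> n1-2 -> n1-2-1 -> n1-2-1-3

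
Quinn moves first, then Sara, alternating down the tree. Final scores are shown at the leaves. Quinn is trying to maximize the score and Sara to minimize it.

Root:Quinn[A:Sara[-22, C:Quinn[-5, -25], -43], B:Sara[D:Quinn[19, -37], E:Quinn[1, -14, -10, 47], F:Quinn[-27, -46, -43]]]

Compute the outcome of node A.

C (Quinn): max(-5, -25) = -5
A (Sara): min(-22, -5, -43) = -43

-43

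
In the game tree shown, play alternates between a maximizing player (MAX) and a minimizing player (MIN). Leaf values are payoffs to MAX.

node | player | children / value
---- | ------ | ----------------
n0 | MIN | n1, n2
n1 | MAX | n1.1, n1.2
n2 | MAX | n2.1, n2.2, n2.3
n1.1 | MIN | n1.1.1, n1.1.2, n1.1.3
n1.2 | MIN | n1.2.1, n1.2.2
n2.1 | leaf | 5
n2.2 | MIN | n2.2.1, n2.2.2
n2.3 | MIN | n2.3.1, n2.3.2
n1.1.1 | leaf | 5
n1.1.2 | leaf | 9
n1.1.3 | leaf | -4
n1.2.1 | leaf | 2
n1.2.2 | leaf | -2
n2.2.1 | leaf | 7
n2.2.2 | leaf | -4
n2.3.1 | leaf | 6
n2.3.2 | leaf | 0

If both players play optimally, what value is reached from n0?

-2

n1.1 (MIN): min(5, 9, -4) = -4
n1.2 (MIN): min(2, -2) = -2
n1 (MAX): max(-4, -2) = -2
n2.2 (MIN): min(7, -4) = -4
n2.3 (MIN): min(6, 0) = 0
n2 (MAX): max(5, -4, 0) = 5
n0 (MIN): min(-2, 5) = -2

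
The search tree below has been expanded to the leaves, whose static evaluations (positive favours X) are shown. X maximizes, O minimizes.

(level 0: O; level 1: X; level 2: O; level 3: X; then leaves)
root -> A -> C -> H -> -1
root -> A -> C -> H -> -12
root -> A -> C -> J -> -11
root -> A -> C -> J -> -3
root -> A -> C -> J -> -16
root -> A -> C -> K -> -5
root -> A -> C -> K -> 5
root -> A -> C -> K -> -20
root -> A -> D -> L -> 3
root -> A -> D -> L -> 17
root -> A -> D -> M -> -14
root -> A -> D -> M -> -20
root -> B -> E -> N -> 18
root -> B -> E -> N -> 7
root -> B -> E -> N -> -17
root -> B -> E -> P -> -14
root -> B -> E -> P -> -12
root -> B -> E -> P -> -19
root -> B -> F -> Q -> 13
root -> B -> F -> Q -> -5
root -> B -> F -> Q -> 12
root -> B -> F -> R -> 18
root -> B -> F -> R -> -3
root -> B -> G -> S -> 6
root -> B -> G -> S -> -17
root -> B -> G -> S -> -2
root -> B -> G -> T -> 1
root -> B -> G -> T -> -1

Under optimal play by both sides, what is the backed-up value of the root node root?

H (X): max(-1, -12) = -1
J (X): max(-11, -3, -16) = -3
K (X): max(-5, 5, -20) = 5
C (O): min(-1, -3, 5) = -3
L (X): max(3, 17) = 17
M (X): max(-14, -20) = -14
D (O): min(17, -14) = -14
A (X): max(-3, -14) = -3
N (X): max(18, 7, -17) = 18
P (X): max(-14, -12, -19) = -12
E (O): min(18, -12) = -12
Q (X): max(13, -5, 12) = 13
R (X): max(18, -3) = 18
F (O): min(13, 18) = 13
S (X): max(6, -17, -2) = 6
T (X): max(1, -1) = 1
G (O): min(6, 1) = 1
B (X): max(-12, 13, 1) = 13
root (O): min(-3, 13) = -3

-3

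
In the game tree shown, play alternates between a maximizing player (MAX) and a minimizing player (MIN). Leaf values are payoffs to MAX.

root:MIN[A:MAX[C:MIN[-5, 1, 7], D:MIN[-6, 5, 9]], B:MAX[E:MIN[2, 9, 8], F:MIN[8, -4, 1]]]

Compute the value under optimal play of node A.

-5

C (MIN): min(-5, 1, 7) = -5
D (MIN): min(-6, 5, 9) = -6
A (MAX): max(-5, -6) = -5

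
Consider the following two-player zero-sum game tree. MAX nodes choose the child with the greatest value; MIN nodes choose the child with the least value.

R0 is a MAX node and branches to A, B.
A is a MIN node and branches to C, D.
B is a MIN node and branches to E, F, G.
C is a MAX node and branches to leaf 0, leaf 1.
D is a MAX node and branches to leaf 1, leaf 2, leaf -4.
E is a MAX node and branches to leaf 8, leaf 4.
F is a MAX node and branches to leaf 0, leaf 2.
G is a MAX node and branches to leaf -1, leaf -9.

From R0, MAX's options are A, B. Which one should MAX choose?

C (MAX): max(0, 1) = 1
D (MAX): max(1, 2, -4) = 2
A (MIN): min(1, 2) = 1
E (MAX): max(8, 4) = 8
F (MAX): max(0, 2) = 2
G (MAX): max(-1, -9) = -1
B (MIN): min(8, 2, -1) = -1
R0 (MAX): max(1, -1) = 1
MAX at R0 wants the highest of {A=1, B=-1}, so chooses A.

A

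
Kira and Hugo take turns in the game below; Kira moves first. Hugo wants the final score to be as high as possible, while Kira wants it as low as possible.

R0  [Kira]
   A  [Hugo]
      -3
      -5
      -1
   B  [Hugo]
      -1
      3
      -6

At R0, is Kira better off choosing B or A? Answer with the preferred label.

A

B (Hugo): max(-1, 3, -6) = 3
A (Hugo): max(-3, -5, -1) = -1
Kira prefers the lower value; B=3, A=-1. A is better since -1 < 3.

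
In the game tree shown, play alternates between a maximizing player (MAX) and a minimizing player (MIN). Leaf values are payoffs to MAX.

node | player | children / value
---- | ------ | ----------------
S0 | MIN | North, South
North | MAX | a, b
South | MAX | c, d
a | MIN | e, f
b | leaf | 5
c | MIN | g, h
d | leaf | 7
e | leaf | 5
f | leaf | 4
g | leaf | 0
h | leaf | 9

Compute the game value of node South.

c (MIN): min(0, 9) = 0
South (MAX): max(0, 7) = 7

7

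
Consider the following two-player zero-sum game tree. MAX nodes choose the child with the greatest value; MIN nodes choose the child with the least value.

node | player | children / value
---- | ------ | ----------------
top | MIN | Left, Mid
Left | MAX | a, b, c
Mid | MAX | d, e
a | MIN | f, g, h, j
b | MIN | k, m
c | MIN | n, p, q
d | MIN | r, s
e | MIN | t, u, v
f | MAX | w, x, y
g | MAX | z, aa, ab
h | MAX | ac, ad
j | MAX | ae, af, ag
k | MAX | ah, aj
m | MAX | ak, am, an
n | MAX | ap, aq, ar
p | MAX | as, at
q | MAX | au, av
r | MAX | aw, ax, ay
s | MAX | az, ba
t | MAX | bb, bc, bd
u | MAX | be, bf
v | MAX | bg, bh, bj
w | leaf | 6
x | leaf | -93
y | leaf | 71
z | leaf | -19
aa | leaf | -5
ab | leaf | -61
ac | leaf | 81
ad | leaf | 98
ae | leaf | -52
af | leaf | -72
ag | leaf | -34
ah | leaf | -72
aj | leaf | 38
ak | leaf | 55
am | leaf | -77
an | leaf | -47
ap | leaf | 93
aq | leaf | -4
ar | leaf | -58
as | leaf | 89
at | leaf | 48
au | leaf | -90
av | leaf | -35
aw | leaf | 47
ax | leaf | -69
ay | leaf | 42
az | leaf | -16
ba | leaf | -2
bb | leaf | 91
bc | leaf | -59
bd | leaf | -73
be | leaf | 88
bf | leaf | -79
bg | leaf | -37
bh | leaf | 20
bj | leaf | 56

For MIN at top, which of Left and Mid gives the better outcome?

Left

f (MAX): max(6, -93, 71) = 71
g (MAX): max(-19, -5, -61) = -5
h (MAX): max(81, 98) = 98
j (MAX): max(-52, -72, -34) = -34
a (MIN): min(71, -5, 98, -34) = -34
k (MAX): max(-72, 38) = 38
m (MAX): max(55, -77, -47) = 55
b (MIN): min(38, 55) = 38
n (MAX): max(93, -4, -58) = 93
p (MAX): max(89, 48) = 89
q (MAX): max(-90, -35) = -35
c (MIN): min(93, 89, -35) = -35
Left (MAX): max(-34, 38, -35) = 38
r (MAX): max(47, -69, 42) = 47
s (MAX): max(-16, -2) = -2
d (MIN): min(47, -2) = -2
t (MAX): max(91, -59, -73) = 91
u (MAX): max(88, -79) = 88
v (MAX): max(-37, 20, 56) = 56
e (MIN): min(91, 88, 56) = 56
Mid (MAX): max(-2, 56) = 56
MIN prefers the lower value; Left=38, Mid=56. Left is better since 38 < 56.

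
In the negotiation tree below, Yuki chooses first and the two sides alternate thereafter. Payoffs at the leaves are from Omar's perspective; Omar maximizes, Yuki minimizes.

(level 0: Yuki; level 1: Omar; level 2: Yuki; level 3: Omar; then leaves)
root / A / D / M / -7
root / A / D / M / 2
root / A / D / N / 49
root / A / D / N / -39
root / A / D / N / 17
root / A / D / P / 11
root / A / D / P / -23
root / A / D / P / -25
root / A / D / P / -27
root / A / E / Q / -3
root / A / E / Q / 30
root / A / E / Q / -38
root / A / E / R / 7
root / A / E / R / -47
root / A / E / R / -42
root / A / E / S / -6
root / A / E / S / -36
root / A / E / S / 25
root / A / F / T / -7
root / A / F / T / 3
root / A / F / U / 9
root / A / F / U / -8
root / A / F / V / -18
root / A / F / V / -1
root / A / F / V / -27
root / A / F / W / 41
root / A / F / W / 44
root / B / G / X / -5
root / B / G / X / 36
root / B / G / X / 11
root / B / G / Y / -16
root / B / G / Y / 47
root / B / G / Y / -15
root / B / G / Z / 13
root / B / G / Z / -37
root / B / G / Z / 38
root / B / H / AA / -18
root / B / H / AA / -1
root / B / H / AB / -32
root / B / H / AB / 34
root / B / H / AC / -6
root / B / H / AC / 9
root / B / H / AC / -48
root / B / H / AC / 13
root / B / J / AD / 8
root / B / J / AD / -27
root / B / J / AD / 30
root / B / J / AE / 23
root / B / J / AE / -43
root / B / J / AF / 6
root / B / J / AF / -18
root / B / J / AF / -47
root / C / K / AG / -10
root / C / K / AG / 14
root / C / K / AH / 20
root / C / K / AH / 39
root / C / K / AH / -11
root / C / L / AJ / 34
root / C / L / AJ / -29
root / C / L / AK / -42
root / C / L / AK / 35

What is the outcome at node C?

AG (Omar): max(-10, 14) = 14
AH (Omar): max(20, 39, -11) = 39
K (Yuki): min(14, 39) = 14
AJ (Omar): max(34, -29) = 34
AK (Omar): max(-42, 35) = 35
L (Yuki): min(34, 35) = 34
C (Omar): max(14, 34) = 34

34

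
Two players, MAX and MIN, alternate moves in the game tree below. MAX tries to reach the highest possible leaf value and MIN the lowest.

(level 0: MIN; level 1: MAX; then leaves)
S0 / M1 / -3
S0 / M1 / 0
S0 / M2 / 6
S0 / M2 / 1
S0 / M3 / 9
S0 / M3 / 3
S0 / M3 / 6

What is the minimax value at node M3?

9

M3 (MAX): max(9, 3, 6) = 9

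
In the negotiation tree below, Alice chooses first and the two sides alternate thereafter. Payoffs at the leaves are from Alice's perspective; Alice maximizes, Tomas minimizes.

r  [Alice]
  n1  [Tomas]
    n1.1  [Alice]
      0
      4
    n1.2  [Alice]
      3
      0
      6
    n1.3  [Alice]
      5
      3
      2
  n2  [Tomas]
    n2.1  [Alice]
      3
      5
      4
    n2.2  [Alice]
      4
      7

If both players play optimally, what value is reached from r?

5

n1.1 (Alice): max(0, 4) = 4
n1.2 (Alice): max(3, 0, 6) = 6
n1.3 (Alice): max(5, 3, 2) = 5
n1 (Tomas): min(4, 6, 5) = 4
n2.1 (Alice): max(3, 5, 4) = 5
n2.2 (Alice): max(4, 7) = 7
n2 (Tomas): min(5, 7) = 5
r (Alice): max(4, 5) = 5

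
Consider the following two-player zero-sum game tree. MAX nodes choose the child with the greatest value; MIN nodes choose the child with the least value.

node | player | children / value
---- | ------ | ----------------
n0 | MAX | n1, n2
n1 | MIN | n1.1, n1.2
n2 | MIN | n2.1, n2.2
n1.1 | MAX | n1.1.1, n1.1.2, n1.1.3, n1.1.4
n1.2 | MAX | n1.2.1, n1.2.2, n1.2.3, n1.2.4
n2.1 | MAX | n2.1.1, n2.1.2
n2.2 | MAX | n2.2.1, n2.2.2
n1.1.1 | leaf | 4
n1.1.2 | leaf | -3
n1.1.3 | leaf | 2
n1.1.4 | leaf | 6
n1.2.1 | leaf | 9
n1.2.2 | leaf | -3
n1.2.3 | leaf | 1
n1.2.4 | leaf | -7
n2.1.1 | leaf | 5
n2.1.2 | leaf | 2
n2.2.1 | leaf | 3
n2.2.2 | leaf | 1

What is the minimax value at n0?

n1.1 (MAX): max(4, -3, 2, 6) = 6
n1.2 (MAX): max(9, -3, 1, -7) = 9
n1 (MIN): min(6, 9) = 6
n2.1 (MAX): max(5, 2) = 5
n2.2 (MAX): max(3, 1) = 3
n2 (MIN): min(5, 3) = 3
n0 (MAX): max(6, 3) = 6

6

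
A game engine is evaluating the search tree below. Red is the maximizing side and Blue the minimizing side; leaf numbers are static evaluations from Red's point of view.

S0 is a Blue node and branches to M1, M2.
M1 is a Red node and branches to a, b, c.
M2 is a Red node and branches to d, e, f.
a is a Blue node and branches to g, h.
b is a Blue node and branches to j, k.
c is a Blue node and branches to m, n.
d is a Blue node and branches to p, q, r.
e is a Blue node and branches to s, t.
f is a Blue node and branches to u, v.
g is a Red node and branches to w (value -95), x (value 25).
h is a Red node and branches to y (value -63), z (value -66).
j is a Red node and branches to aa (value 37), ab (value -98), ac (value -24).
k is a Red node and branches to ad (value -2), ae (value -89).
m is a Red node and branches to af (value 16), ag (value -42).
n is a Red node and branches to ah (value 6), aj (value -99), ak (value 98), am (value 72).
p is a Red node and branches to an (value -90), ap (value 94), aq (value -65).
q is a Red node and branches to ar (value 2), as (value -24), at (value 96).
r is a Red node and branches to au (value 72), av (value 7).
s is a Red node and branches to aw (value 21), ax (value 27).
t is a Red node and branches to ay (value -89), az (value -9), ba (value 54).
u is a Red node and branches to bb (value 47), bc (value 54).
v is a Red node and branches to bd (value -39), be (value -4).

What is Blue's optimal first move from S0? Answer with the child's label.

g (Red): max(-95, 25) = 25
h (Red): max(-63, -66) = -63
a (Blue): min(25, -63) = -63
j (Red): max(37, -98, -24) = 37
k (Red): max(-2, -89) = -2
b (Blue): min(37, -2) = -2
m (Red): max(16, -42) = 16
n (Red): max(6, -99, 98, 72) = 98
c (Blue): min(16, 98) = 16
M1 (Red): max(-63, -2, 16) = 16
p (Red): max(-90, 94, -65) = 94
q (Red): max(2, -24, 96) = 96
r (Red): max(72, 7) = 72
d (Blue): min(94, 96, 72) = 72
s (Red): max(21, 27) = 27
t (Red): max(-89, -9, 54) = 54
e (Blue): min(27, 54) = 27
u (Red): max(47, 54) = 54
v (Red): max(-39, -4) = -4
f (Blue): min(54, -4) = -4
M2 (Red): max(72, 27, -4) = 72
S0 (Blue): min(16, 72) = 16
Blue at S0 wants the lowest of {M1=16, M2=72}, so chooses M1.

M1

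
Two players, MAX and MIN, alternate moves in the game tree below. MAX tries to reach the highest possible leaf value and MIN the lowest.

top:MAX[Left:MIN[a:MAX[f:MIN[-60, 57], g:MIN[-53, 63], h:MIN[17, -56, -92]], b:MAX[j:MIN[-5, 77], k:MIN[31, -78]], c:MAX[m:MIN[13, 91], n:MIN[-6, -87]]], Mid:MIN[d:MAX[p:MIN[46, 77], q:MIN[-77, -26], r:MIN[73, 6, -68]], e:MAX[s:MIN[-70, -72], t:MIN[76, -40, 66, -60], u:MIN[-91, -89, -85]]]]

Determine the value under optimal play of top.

f (MIN): min(-60, 57) = -60
g (MIN): min(-53, 63) = -53
h (MIN): min(17, -56, -92) = -92
a (MAX): max(-60, -53, -92) = -53
j (MIN): min(-5, 77) = -5
k (MIN): min(31, -78) = -78
b (MAX): max(-5, -78) = -5
m (MIN): min(13, 91) = 13
n (MIN): min(-6, -87) = -87
c (MAX): max(13, -87) = 13
Left (MIN): min(-53, -5, 13) = -53
p (MIN): min(46, 77) = 46
q (MIN): min(-77, -26) = -77
r (MIN): min(73, 6, -68) = -68
d (MAX): max(46, -77, -68) = 46
s (MIN): min(-70, -72) = -72
t (MIN): min(76, -40, 66, -60) = -60
u (MIN): min(-91, -89, -85) = -91
e (MAX): max(-72, -60, -91) = -60
Mid (MIN): min(46, -60) = -60
top (MAX): max(-53, -60) = -53

-53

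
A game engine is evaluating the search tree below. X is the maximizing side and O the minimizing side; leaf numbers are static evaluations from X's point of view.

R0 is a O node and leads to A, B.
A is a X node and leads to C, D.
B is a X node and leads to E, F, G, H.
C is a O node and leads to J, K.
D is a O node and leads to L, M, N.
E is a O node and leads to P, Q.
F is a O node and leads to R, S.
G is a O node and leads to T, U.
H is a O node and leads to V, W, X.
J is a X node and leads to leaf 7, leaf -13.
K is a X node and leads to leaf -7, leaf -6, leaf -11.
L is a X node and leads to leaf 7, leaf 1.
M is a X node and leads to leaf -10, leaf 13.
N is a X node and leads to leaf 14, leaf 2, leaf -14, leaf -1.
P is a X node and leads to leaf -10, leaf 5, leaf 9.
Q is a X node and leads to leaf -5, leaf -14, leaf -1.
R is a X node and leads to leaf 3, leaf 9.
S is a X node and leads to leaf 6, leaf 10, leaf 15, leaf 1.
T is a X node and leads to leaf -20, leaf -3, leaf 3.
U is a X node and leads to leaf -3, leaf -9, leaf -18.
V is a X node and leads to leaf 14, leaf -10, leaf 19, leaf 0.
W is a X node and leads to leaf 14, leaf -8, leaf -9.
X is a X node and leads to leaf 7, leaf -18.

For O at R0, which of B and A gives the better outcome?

A

P (X): max(-10, 5, 9) = 9
Q (X): max(-5, -14, -1) = -1
E (O): min(9, -1) = -1
R (X): max(3, 9) = 9
S (X): max(6, 10, 15, 1) = 15
F (O): min(9, 15) = 9
T (X): max(-20, -3, 3) = 3
U (X): max(-3, -9, -18) = -3
G (O): min(3, -3) = -3
V (X): max(14, -10, 19, 0) = 19
W (X): max(14, -8, -9) = 14
X (X): max(7, -18) = 7
H (O): min(19, 14, 7) = 7
B (X): max(-1, 9, -3, 7) = 9
J (X): max(7, -13) = 7
K (X): max(-7, -6, -11) = -6
C (O): min(7, -6) = -6
L (X): max(7, 1) = 7
M (X): max(-10, 13) = 13
N (X): max(14, 2, -14, -1) = 14
D (O): min(7, 13, 14) = 7
A (X): max(-6, 7) = 7
O prefers the lower value; B=9, A=7. A is better since 7 < 9.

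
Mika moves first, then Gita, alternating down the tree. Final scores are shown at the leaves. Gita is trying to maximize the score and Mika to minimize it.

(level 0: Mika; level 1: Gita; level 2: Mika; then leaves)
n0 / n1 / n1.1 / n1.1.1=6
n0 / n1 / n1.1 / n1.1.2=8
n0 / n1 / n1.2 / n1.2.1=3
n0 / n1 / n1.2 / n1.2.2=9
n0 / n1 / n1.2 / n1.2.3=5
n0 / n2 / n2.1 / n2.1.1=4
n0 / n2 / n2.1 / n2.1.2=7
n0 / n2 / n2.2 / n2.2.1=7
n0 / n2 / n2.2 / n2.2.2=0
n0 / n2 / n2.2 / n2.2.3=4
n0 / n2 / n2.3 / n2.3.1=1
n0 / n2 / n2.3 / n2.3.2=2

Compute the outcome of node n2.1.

n2.1 (Mika): min(4, 7) = 4

4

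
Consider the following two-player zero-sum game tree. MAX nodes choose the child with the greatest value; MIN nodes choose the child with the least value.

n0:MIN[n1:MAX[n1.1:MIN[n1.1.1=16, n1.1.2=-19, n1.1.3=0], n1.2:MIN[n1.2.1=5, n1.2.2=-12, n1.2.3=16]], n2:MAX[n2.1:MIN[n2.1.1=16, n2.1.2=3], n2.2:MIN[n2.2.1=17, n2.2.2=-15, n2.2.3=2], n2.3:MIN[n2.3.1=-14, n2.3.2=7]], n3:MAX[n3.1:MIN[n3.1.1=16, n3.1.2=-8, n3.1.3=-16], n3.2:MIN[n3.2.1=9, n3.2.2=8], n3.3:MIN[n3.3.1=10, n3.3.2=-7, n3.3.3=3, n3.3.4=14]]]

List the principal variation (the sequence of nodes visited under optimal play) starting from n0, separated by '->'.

n0 -> n1 -> n1.2 -> n1.2.2

n1.1 (MIN): min(16, -19, 0) = -19
n1.2 (MIN): min(5, -12, 16) = -12
n1 (MAX): max(-19, -12) = -12
n2.1 (MIN): min(16, 3) = 3
n2.2 (MIN): min(17, -15, 2) = -15
n2.3 (MIN): min(-14, 7) = -14
n2 (MAX): max(3, -15, -14) = 3
n3.1 (MIN): min(16, -8, -16) = -16
n3.2 (MIN): min(9, 8) = 8
n3.3 (MIN): min(10, -7, 3, 14) = -7
n3 (MAX): max(-16, 8, -7) = 8
n0 (MIN): min(-12, 3, 8) = -12
At n0, MIN picks n1 (lowest: -12).
At n1, MAX picks n1.2 (highest: -12).
At n1.2, MIN picks n1.2.2 (lowest: -12).
Terminal value -12.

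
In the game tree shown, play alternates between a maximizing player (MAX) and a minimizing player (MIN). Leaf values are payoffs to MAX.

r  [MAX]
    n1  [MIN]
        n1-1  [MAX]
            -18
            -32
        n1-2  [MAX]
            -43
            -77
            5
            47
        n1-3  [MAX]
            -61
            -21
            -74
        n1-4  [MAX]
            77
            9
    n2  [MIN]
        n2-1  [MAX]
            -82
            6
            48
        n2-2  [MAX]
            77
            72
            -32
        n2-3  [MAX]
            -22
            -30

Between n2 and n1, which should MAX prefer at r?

n2-1 (MAX): max(-82, 6, 48) = 48
n2-2 (MAX): max(77, 72, -32) = 77
n2-3 (MAX): max(-22, -30) = -22
n2 (MIN): min(48, 77, -22) = -22
n1-1 (MAX): max(-18, -32) = -18
n1-2 (MAX): max(-43, -77, 5, 47) = 47
n1-3 (MAX): max(-61, -21, -74) = -21
n1-4 (MAX): max(77, 9) = 77
n1 (MIN): min(-18, 47, -21, 77) = -21
MAX prefers the higher value; n2=-22, n1=-21. n1 is better since -21 > -22.

n1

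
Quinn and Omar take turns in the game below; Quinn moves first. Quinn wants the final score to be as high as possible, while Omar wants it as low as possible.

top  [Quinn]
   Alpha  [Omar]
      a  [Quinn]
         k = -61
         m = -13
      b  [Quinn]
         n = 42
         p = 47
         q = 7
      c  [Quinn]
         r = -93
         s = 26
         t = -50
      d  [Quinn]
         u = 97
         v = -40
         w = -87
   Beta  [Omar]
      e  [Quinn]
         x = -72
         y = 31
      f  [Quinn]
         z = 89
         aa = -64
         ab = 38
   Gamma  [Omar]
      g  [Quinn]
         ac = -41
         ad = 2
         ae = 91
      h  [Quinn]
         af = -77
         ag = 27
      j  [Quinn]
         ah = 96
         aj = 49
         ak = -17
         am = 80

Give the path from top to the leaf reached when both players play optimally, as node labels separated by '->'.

top -> Beta -> e -> y

a (Quinn): max(-61, -13) = -13
b (Quinn): max(42, 47, 7) = 47
c (Quinn): max(-93, 26, -50) = 26
d (Quinn): max(97, -40, -87) = 97
Alpha (Omar): min(-13, 47, 26, 97) = -13
e (Quinn): max(-72, 31) = 31
f (Quinn): max(89, -64, 38) = 89
Beta (Omar): min(31, 89) = 31
g (Quinn): max(-41, 2, 91) = 91
h (Quinn): max(-77, 27) = 27
j (Quinn): max(96, 49, -17, 80) = 96
Gamma (Omar): min(91, 27, 96) = 27
top (Quinn): max(-13, 31, 27) = 31
At top, Quinn picks Beta (highest: 31).
At Beta, Omar picks e (lowest: 31).
At e, Quinn picks y (highest: 31).
Terminal value 31.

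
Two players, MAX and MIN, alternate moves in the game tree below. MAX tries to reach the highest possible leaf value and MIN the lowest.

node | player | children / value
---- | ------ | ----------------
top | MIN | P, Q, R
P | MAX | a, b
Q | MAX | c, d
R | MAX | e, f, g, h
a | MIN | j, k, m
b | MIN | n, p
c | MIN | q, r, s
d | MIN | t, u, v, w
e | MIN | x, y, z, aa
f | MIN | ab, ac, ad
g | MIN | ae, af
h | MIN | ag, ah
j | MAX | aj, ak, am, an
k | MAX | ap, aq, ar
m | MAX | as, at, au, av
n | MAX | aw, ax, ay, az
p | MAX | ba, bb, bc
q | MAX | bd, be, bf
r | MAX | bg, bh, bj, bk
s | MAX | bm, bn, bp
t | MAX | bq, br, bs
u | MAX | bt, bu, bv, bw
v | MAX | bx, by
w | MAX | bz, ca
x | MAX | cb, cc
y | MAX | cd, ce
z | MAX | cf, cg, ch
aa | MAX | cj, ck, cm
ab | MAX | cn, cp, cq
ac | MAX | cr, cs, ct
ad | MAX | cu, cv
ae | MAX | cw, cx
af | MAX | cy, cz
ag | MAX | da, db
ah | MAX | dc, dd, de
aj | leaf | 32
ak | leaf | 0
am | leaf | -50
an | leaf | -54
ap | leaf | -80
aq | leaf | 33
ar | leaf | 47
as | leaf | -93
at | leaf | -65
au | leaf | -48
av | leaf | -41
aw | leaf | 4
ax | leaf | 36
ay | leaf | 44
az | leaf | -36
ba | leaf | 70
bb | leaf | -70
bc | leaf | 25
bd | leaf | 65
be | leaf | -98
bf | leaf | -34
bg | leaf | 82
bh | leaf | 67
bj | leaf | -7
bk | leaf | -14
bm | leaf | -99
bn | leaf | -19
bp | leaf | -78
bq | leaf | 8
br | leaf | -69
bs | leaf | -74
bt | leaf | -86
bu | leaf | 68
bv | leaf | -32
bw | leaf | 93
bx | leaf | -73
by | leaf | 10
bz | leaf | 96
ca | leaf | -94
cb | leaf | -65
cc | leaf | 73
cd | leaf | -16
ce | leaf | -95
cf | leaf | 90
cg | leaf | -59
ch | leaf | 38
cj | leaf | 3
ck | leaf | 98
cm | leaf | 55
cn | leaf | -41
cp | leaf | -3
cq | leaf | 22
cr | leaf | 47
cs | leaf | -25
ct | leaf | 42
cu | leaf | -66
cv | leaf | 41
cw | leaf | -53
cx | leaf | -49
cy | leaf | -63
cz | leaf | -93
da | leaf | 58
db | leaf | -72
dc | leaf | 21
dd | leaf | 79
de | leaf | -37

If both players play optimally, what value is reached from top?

8

j (MAX): max(32, 0, -50, -54) = 32
k (MAX): max(-80, 33, 47) = 47
m (MAX): max(-93, -65, -48, -41) = -41
a (MIN): min(32, 47, -41) = -41
n (MAX): max(4, 36, 44, -36) = 44
p (MAX): max(70, -70, 25) = 70
b (MIN): min(44, 70) = 44
P (MAX): max(-41, 44) = 44
q (MAX): max(65, -98, -34) = 65
r (MAX): max(82, 67, -7, -14) = 82
s (MAX): max(-99, -19, -78) = -19
c (MIN): min(65, 82, -19) = -19
t (MAX): max(8, -69, -74) = 8
u (MAX): max(-86, 68, -32, 93) = 93
v (MAX): max(-73, 10) = 10
w (MAX): max(96, -94) = 96
d (MIN): min(8, 93, 10, 96) = 8
Q (MAX): max(-19, 8) = 8
x (MAX): max(-65, 73) = 73
y (MAX): max(-16, -95) = -16
z (MAX): max(90, -59, 38) = 90
aa (MAX): max(3, 98, 55) = 98
e (MIN): min(73, -16, 90, 98) = -16
ab (MAX): max(-41, -3, 22) = 22
ac (MAX): max(47, -25, 42) = 47
ad (MAX): max(-66, 41) = 41
f (MIN): min(22, 47, 41) = 22
ae (MAX): max(-53, -49) = -49
af (MAX): max(-63, -93) = -63
g (MIN): min(-49, -63) = -63
ag (MAX): max(58, -72) = 58
ah (MAX): max(21, 79, -37) = 79
h (MIN): min(58, 79) = 58
R (MAX): max(-16, 22, -63, 58) = 58
top (MIN): min(44, 8, 58) = 8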